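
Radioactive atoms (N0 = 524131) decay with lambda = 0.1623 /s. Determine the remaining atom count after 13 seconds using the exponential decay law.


N = N0 * exp(-lambda * t)
N = 524131 * exp(-0.1623 * 13)
N = 63551

63551


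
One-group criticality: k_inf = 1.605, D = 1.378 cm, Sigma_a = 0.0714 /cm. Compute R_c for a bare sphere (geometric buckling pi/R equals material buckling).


L^2 = D / Sigma_a = 1.378 / 0.0714 = 19.29972 cm^2
B_m^2 = (k_inf - 1) / L^2 = (1.605 - 1) / 19.29972 = 0.03134761 /cm^2
For a bare sphere: B_g = pi/R, so R_c = pi / sqrt(B_m^2)
R_c = pi / sqrt(0.03134761) = 17.744 cm

17.744


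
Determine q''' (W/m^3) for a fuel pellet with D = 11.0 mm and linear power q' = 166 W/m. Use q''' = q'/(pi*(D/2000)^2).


r = D / 2 / 1000 = 11.0 / 2 / 1000 = 0.0055 m
q''' = q' / (pi * r^2)
q''' = 166 / (pi * 0.0055^2)
q''' = 1.7468e+06 W/m^3

1.7468e+06


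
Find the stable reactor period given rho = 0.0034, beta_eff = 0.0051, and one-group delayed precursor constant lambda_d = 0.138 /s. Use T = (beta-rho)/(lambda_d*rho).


T = (beta - rho) / (lambda_d * rho)
T = (0.0051 - 0.0034) / (0.138 * 0.0034)
T = 3.6232 s

3.6232


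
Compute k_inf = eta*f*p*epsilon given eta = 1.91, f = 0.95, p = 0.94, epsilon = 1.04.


k_inf = eta * f * p * epsilon
k_inf = 1.91 * 0.95 * 0.94 * 1.04
k_inf = 1.7739

1.7739


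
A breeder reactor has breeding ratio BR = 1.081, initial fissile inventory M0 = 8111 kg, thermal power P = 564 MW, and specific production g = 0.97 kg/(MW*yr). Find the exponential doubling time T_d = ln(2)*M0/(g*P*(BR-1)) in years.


Breeding gain G = BR - 1 = 1.081 - 1 = 0.081
Fissile production rate = g * P * G = 0.97 * 564 * 0.081 = 44.31348 kg/yr
T_d = ln(2) * M0 / (g * P * G)
T_d = ln(2) * 8111 / 44.31348 = 126.87 yr

126.87


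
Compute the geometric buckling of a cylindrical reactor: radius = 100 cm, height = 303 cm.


B^2 = (2.405/R)^2 + (pi/H)^2
B^2 = (2.405/100)^2 + (pi/303)^2
B^2 = 6.8590e-04 /cm^2

6.8590e-04


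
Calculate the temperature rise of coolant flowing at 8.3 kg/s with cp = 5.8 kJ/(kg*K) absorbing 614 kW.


dT = Q / (m_dot * cp)
dT = 614 / (8.3 * 5.8)
dT = 12.754 C

12.754


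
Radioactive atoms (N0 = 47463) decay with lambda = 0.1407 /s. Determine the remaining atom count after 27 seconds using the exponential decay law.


N = N0 * exp(-lambda * t)
N = 47463 * exp(-0.1407 * 27)
N = 1063.0

1063.0


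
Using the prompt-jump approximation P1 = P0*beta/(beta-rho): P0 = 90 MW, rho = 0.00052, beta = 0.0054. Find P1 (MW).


P1/P0 = beta / (beta - rho)
P1/P0 = 0.0054 / (0.0054 - 0.00052) = 1.106557
P1 = 90 * 1.106557 = 99.590 MW

99.590


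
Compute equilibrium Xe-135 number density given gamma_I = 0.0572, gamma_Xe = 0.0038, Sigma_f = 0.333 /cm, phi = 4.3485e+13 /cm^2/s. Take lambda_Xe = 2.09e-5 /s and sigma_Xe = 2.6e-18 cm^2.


Xe_eq = (gamma_I + gamma_Xe) * Sigma_f * phi / (lambda_Xe + sigma_Xe * phi)
Numerator = (0.0572 + 0.0038) * 0.333 * 4.3485e+13 = 8.833108e+11
Denominator = 2.09e-5 + 2.6e-18 * 4.3485e+13 = 1.339610e-04
Xe_eq = 8.833108e+11 / 1.339610e-04 = 6.5938e+15 /cm^3

6.5938e+15


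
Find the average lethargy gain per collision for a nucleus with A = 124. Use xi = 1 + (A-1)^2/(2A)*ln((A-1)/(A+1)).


xi = 1 + (A-1)^2/(2A) * ln((A-1)/(A+1))
xi = 1 + (124-1)^2/(2*124) * ln((124-1)/(124 +1))
xi = 0.016043

0.016043


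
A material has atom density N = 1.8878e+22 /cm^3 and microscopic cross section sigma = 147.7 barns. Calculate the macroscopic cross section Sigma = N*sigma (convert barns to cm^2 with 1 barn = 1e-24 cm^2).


Sigma = N * sigma_barns * 1e-24
Sigma = 1.8878e+22 * 147.7 * 1e-24
Sigma = 2.7883 /cm

2.7883


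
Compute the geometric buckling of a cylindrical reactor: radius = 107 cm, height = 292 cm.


B^2 = (2.405/R)^2 + (pi/H)^2
B^2 = (2.405/107)^2 + (pi/292)^2
B^2 = 6.2095e-04 /cm^2

6.2095e-04


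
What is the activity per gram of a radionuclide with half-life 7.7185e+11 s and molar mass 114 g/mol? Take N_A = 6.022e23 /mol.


lambda = ln(2) / t_half = ln(2) / 7.7185e+11 = 8.980335e-13 /s
SA = lambda * N_A / M
SA = 8.980335e-13 * 6.022e23 / 114
SA = 4.7438e+09 Bq/g

4.7438e+09


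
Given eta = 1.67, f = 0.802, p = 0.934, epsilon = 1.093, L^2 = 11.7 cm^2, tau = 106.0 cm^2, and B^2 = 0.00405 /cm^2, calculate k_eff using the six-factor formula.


k_inf = eta*f*p*eps = 1.67*0.802*0.934*1.093 = 1.367281
P_TNL = 1/(1 + L^2*B^2) = 1/(1 + 11.7*0.00405) = 0.9547588
P_FNL = exp(-B^2*tau) = exp(-0.00405*106.0) = 0.6509646
k_eff = k_inf * P_TNL * P_FNL = 1.367281 * 0.9547588 * 0.6509646
k_eff = 0.84978

0.84978


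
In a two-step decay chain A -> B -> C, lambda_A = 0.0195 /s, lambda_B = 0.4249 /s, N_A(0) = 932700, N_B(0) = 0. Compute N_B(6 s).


N_B(t) = lambda_A * N_A0 / (lambda_B - lambda_A) * [exp(-lambda_A*t) - exp(-lambda_B*t)]
exp(-0.0195*6) = 0.8895852; exp(-0.4249*6) = 0.07812853
N_B = 0.0195 * 932700 / (0.4249 - 0.0195) * (0.8895852 - 0.07812853)
N_B = 36405

36405


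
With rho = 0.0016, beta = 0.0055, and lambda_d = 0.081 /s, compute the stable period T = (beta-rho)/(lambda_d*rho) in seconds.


T = (beta - rho) / (lambda_d * rho)
T = (0.0055 - 0.0016) / (0.081 * 0.0016)
T = 30.093 s

30.093


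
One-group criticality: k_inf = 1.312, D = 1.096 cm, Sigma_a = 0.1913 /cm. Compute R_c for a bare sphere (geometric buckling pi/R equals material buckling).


L^2 = D / Sigma_a = 1.096 / 0.1913 = 5.729221 cm^2
B_m^2 = (k_inf - 1) / L^2 = (1.312 - 1) / 5.729221 = 0.05445767 /cm^2
For a bare sphere: B_g = pi/R, so R_c = pi / sqrt(B_m^2)
R_c = pi / sqrt(0.05445767) = 13.462 cm

13.462


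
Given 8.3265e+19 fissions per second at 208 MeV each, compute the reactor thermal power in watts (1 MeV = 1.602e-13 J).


P = fission_rate * E_MeV * 1.602e-13
P = 8.3265e+19 * 208 * 1.602e-13
P = 2.7745e+09 W

2.7745e+09


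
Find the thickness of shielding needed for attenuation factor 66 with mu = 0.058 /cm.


x = ln(factor) / mu
x = ln(66) / 0.058
x = 72.235 cm

72.235


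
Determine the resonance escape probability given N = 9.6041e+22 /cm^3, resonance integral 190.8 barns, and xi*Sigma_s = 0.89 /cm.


p = exp(-N * I * 1e-24 / (xi*Sigma_s))
p = exp(-9.6041e+22 * 190.8 * 1e-24 / 0.89)
p = 1.1432e-09

1.1432e-09


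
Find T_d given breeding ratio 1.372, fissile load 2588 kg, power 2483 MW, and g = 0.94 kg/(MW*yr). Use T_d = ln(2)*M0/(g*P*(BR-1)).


Breeding gain G = BR - 1 = 1.372 - 1 = 0.372
Fissile production rate = g * P * G = 0.94 * 2483 * 0.372 = 868.25544 kg/yr
T_d = ln(2) * M0 / (g * P * G)
T_d = ln(2) * 2588 / 868.25544 = 2.0661 yr

2.0661


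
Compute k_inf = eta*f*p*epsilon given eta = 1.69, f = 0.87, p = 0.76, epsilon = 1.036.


k_inf = eta * f * p * epsilon
k_inf = 1.69 * 0.87 * 0.76 * 1.036
k_inf = 1.1577

1.1577


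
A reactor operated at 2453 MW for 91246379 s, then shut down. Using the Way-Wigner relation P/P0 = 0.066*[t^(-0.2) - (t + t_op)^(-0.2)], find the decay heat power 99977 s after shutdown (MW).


P/P0 = 0.066 * [t^(-0.2) - (t + t_op)^(-0.2)]
P/P0 = 0.066 * [99977^(-0.2) - (99977 + 91246379)^(-0.2)]
P/P0 = 0.066 * [0.1000046 - 0.02557772] = 0.004912174
P = 2453 * 0.004912174 = 12.050 MW

12.050


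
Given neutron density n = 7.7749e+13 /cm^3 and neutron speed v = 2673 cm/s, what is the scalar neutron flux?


phi = n * v
phi = 7.7749e+13 * 2673
phi = 2.0782e+17 /cm^2/s

2.0782e+17


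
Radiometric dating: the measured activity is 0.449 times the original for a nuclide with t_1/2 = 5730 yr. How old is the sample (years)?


lambda = ln(2) / t_half = ln(2) / 5730 = 1.209681e-04 /yr
t = -ln(A/A0) / lambda
t = -ln(0.449) / 1.209681e-04
t = 6619.4 yr

6619.4


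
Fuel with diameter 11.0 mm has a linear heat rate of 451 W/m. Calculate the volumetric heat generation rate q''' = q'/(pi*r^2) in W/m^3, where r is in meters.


r = D / 2 / 1000 = 11.0 / 2 / 1000 = 0.0055 m
q''' = q' / (pi * r^2)
q''' = 451 / (pi * 0.0055^2)
q''' = 4.7457e+06 W/m^3

4.7457e+06


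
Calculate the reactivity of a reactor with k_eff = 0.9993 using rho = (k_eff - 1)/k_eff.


rho = (k_eff - 1) / k_eff
rho = (0.9993 - 1) / 0.9993
rho = -7.0049e-04

-7.0049e-04


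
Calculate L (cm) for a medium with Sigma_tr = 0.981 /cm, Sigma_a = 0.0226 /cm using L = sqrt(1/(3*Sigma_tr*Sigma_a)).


D = 1 / (3 * Sigma_tr) = 1 / (3 * 0.981) = 0.3397893 cm
L = sqrt(D / Sigma_a)
L = sqrt(0.3397893 / 0.0226)
L = 3.8775 cm

3.8775


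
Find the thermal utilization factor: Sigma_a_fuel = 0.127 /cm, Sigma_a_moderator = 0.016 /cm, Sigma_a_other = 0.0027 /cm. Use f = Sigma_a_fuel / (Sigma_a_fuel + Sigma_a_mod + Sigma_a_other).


f = Sigma_a_fuel / (Sigma_a_fuel + Sigma_a_mod + Sigma_a_other)
f = 0.127 / (0.127 + 0.016 + 0.0027)
f = 0.87165

0.87165


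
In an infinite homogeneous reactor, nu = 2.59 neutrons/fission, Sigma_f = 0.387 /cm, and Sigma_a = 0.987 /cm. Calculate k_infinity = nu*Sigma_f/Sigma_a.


k_inf = nu * Sigma_f / Sigma_a
k_inf = 2.59 * 0.387 / 0.987
k_inf = 1.0155

1.0155


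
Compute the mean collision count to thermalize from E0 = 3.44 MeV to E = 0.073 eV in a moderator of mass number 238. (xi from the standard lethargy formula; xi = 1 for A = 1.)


xi = 1 + (A-1)^2/(2A)*ln((A-1)/(A+1)) = 0.008379872 (for A = 238)
n = ln(E0/E) / xi
n = ln(3.44e6 / 0.073) / 0.008379872
n = ln(4.712329e+07) / 0.008379872 = 2108.4

2108.4


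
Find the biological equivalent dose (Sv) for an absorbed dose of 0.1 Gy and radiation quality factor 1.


H = D * Q
H = 0.1 * 1
H = 0.10000 Sv

0.10000


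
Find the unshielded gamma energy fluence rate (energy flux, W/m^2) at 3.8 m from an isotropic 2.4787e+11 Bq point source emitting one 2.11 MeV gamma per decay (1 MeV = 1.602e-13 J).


psi = A * E * 1.602e-13 / (4*pi*r^2)
psi = 2.4787e+11 * 2.11 * 1.602e-13 / (4*pi*3.8^2)
psi = 4.6173e-04 W/m^2

4.6173e-04


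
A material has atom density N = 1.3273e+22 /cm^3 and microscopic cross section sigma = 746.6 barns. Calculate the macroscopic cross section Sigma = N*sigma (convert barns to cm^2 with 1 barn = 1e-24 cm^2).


Sigma = N * sigma_barns * 1e-24
Sigma = 1.3273e+22 * 746.6 * 1e-24
Sigma = 9.9096 /cm

9.9096


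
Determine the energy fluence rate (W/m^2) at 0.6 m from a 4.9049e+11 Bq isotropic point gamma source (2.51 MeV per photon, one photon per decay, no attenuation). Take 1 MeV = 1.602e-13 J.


psi = A * E * 1.602e-13 / (4*pi*r^2)
psi = 4.9049e+11 * 2.51 * 1.602e-13 / (4*pi*0.6^2)
psi = 0.043597 W/m^2

0.043597


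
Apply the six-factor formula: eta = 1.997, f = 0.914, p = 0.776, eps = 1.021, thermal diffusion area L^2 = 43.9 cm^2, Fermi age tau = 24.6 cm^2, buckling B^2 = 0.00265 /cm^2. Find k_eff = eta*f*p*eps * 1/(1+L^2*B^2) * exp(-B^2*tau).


k_inf = eta*f*p*eps = 1.997*0.914*0.776*1.021 = 1.446145
P_TNL = 1/(1 + L^2*B^2) = 1/(1 + 43.9*0.00265) = 0.8957885
P_FNL = exp(-B^2*tau) = exp(-0.00265*24.6) = 0.9368894
k_eff = k_inf * P_TNL * P_FNL = 1.446145 * 0.8957885 * 0.9368894
k_eff = 1.2137

1.2137


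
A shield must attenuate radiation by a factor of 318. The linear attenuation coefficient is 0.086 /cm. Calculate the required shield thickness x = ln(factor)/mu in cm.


x = ln(factor) / mu
x = ln(318) / 0.086
x = 67.001 cm

67.001


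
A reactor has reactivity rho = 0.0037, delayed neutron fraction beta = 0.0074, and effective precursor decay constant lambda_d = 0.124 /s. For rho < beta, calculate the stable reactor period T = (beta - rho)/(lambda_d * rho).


T = (beta - rho) / (lambda_d * rho)
T = (0.0074 - 0.0037) / (0.124 * 0.0037)
T = 8.0645 s

8.0645


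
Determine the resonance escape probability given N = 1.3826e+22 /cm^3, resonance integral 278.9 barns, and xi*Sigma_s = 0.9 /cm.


p = exp(-N * I * 1e-24 / (xi*Sigma_s))
p = exp(-1.3826e+22 * 278.9 * 1e-24 / 0.9)
p = 0.013780

0.013780


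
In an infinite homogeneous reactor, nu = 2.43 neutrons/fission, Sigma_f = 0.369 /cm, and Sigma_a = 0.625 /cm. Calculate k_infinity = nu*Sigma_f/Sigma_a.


k_inf = nu * Sigma_f / Sigma_a
k_inf = 2.43 * 0.369 / 0.625
k_inf = 1.4347

1.4347


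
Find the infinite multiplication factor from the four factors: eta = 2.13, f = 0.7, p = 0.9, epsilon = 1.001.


k_inf = eta * f * p * epsilon
k_inf = 2.13 * 0.7 * 0.9 * 1.001
k_inf = 1.3432

1.3432


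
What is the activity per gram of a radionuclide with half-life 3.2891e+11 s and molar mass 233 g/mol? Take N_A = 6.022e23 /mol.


lambda = ln(2) / t_half = ln(2) / 3.2891e+11 = 2.107407e-12 /s
SA = lambda * N_A / M
SA = 2.107407e-12 * 6.022e23 / 233
SA = 5.4467e+09 Bq/g

5.4467e+09


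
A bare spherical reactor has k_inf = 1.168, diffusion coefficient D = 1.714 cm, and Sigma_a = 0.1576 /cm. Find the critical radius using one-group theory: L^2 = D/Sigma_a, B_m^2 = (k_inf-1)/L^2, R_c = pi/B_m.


L^2 = D / Sigma_a = 1.714 / 0.1576 = 10.87563 cm^2
B_m^2 = (k_inf - 1) / L^2 = (1.168 - 1) / 10.87563 = 0.01544738 /cm^2
For a bare sphere: B_g = pi/R, so R_c = pi / sqrt(B_m^2)
R_c = pi / sqrt(0.01544738) = 25.277 cm

25.277


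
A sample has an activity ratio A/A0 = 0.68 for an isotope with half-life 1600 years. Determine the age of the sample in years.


lambda = ln(2) / t_half = ln(2) / 1600 = 4.332170e-04 /yr
t = -ln(A/A0) / lambda
t = -ln(0.68) / 4.332170e-04
t = 890.23 yr

890.23


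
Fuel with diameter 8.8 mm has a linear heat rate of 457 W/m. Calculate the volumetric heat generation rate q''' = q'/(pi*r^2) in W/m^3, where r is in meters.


r = D / 2 / 1000 = 8.8 / 2 / 1000 = 0.0044 m
q''' = q' / (pi * r^2)
q''' = 457 / (pi * 0.0044^2)
q''' = 7.5138e+06 W/m^3

7.5138e+06


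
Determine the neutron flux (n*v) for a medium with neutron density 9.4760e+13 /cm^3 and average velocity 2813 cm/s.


phi = n * v
phi = 9.4760e+13 * 2813
phi = 2.6656e+17 /cm^2/s

2.6656e+17


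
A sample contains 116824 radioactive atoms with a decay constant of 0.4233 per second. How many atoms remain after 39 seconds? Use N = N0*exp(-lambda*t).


N = N0 * exp(-lambda * t)
N = 116824 * exp(-0.4233 * 39)
N = 0.0079049

0.0079049


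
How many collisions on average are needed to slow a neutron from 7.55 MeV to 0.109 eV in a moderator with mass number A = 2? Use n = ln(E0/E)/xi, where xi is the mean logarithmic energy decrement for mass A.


xi = 1 + (A-1)^2/(2A)*ln((A-1)/(A+1)) = 0.7253469 (for A = 2)
n = ln(E0/E) / xi
n = ln(7.55e6 / 0.109) / 0.7253469
n = ln(6.926606e+07) / 0.7253469 = 24.889

24.889


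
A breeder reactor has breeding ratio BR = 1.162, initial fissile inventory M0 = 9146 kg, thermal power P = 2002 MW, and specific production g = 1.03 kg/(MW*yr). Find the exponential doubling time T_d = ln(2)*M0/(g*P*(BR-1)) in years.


Breeding gain G = BR - 1 = 1.162 - 1 = 0.162
Fissile production rate = g * P * G = 1.03 * 2002 * 0.162 = 334.05372 kg/yr
T_d = ln(2) * M0 / (g * P * G)
T_d = ln(2) * 9146 / 334.05372 = 18.978 yr

18.978


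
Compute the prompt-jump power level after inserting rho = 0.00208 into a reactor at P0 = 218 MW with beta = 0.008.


P1/P0 = beta / (beta - rho)
P1/P0 = 0.008 / (0.008 - 0.00208) = 1.351351
P1 = 218 * 1.351351 = 294.59 MW

294.59


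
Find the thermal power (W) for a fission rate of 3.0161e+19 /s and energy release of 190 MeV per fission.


P = fission_rate * E_MeV * 1.602e-13
P = 3.0161e+19 * 190 * 1.602e-13
P = 9.1804e+08 W

9.1804e+08


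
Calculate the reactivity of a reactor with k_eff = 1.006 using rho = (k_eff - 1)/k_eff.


rho = (k_eff - 1) / k_eff
rho = (1.006 - 1) / 1.006
rho = 0.0059642

0.0059642


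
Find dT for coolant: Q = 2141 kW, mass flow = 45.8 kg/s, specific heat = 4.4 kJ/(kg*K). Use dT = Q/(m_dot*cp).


dT = Q / (m_dot * cp)
dT = 2141 / (45.8 * 4.4)
dT = 10.624 C

10.624


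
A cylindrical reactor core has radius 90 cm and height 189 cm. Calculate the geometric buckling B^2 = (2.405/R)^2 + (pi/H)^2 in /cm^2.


B^2 = (2.405/R)^2 + (pi/H)^2
B^2 = (2.405/90)^2 + (pi/189)^2
B^2 = 9.9037e-04 /cm^2

9.9037e-04


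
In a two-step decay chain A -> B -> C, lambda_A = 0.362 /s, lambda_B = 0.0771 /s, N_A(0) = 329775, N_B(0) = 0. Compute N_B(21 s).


N_B(t) = lambda_A * N_A0 / (lambda_B - lambda_A) * [exp(-lambda_A*t) - exp(-lambda_B*t)]
exp(-0.362*21) = 4.994515e-04; exp(-0.0771*21) = 0.1980769
N_B = 0.362 * 329775 / (0.0771 - 0.362) * (4.994515e-04 - 0.1980769)
N_B = 82789

82789


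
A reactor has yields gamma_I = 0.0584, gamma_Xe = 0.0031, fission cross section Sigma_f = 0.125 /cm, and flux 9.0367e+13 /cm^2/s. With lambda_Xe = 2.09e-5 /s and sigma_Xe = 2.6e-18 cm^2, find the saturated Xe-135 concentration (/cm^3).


Xe_eq = (gamma_I + gamma_Xe) * Sigma_f * phi / (lambda_Xe + sigma_Xe * phi)
Numerator = (0.0584 + 0.0031) * 0.125 * 9.0367e+13 = 6.946963e+11
Denominator = 2.09e-5 + 2.6e-18 * 9.0367e+13 = 2.558542e-04
Xe_eq = 6.946963e+11 / 2.558542e-04 = 2.7152e+15 /cm^3

2.7152e+15


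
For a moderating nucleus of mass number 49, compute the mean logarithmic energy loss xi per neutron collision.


xi = 1 + (A-1)^2/(2A) * ln((A-1)/(A+1))
xi = 1 + (49-1)^2/(2*49) * ln((49-1)/(49 +1))
xi = 0.040267

0.040267


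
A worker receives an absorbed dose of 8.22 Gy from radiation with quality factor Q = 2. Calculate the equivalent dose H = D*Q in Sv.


H = D * Q
H = 8.22 * 2
H = 16.440 Sv

16.440


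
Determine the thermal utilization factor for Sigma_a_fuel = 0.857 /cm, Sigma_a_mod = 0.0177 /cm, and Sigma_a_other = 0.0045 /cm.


f = Sigma_a_fuel / (Sigma_a_fuel + Sigma_a_mod + Sigma_a_other)
f = 0.857 / (0.857 + 0.0177 + 0.0045)
f = 0.97475

0.97475


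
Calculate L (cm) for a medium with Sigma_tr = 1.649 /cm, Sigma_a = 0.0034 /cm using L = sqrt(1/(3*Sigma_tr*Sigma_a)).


D = 1 / (3 * Sigma_tr) = 1 / (3 * 1.649) = 0.2021427 cm
L = sqrt(D / Sigma_a)
L = sqrt(0.2021427 / 0.0034)
L = 7.7106 cm

7.7106


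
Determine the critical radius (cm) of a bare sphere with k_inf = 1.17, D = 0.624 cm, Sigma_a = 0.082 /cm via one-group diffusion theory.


L^2 = D / Sigma_a = 0.624 / 0.082 = 7.609756 cm^2
B_m^2 = (k_inf - 1) / L^2 = (1.17 - 1) / 7.609756 = 0.02233974 /cm^2
For a bare sphere: B_g = pi/R, so R_c = pi / sqrt(B_m^2)
R_c = pi / sqrt(0.02233974) = 21.019 cm

21.019


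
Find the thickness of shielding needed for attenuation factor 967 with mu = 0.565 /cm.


x = ln(factor) / mu
x = ln(967) / 0.565
x = 12.167 cm

12.167


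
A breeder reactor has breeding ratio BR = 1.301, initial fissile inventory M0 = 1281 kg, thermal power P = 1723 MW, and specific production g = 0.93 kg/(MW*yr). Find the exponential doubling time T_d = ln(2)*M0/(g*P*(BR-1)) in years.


Breeding gain G = BR - 1 = 1.301 - 1 = 0.301
Fissile production rate = g * P * G = 0.93 * 1723 * 0.301 = 482.31939 kg/yr
T_d = ln(2) * M0 / (g * P * G)
T_d = ln(2) * 1281 / 482.31939 = 1.8409 yr

1.8409


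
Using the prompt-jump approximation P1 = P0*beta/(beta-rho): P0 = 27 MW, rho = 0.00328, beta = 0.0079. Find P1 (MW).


P1/P0 = beta / (beta - rho)
P1/P0 = 0.0079 / (0.0079 - 0.00328) = 1.709957
P1 = 27 * 1.709957 = 46.169 MW

46.169


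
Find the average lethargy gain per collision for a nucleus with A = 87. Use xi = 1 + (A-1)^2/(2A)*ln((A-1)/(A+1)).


xi = 1 + (A-1)^2/(2A) * ln((A-1)/(A+1))
xi = 1 + (87-1)^2/(2*87) * ln((87-1)/(87 +1))
xi = 0.022813

0.022813


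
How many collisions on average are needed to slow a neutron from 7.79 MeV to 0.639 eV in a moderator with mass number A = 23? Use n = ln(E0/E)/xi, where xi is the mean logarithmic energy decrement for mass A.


xi = 1 + (A-1)^2/(2A)*ln((A-1)/(A+1)) = 0.08448899 (for A = 23)
n = ln(E0/E) / xi
n = ln(7.79e6 / 0.639) / 0.08448899
n = ln(1.219092e+07) / 0.08448899 = 193.12

193.12


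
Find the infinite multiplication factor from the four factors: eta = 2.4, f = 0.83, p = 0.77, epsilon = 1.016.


k_inf = eta * f * p * epsilon
k_inf = 2.4 * 0.83 * 0.77 * 1.016
k_inf = 1.5584

1.5584


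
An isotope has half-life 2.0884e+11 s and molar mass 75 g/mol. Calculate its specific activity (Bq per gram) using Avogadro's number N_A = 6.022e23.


lambda = ln(2) / t_half = ln(2) / 2.0884e+11 = 3.319035e-12 /s
SA = lambda * N_A / M
SA = 3.319035e-12 * 6.022e23 / 75
SA = 2.6650e+10 Bq/g

2.6650e+10


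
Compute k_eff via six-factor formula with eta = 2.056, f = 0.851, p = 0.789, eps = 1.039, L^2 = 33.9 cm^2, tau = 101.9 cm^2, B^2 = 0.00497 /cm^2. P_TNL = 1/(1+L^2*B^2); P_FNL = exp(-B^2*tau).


k_inf = eta*f*p*eps = 2.056*0.851*0.789*1.039 = 1.434317
P_TNL = 1/(1 + L^2*B^2) = 1/(1 + 33.9*0.00497) = 0.8558105
P_FNL = exp(-B^2*tau) = exp(-0.00497*101.9) = 0.6026353
k_eff = k_inf * P_TNL * P_FNL = 1.434317 * 0.8558105 * 0.6026353
k_eff = 0.73974

0.73974


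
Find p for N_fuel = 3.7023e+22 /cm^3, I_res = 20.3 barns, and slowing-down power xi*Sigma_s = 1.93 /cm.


p = exp(-N * I * 1e-24 / (xi*Sigma_s))
p = exp(-3.7023e+22 * 20.3 * 1e-24 / 1.93)
p = 0.67745

0.67745


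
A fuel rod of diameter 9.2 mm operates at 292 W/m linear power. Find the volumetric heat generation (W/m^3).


r = D / 2 / 1000 = 9.2 / 2 / 1000 = 0.0046 m
q''' = q' / (pi * r^2)
q''' = 292 / (pi * 0.0046^2)
q''' = 4.3926e+06 W/m^3

4.3926e+06


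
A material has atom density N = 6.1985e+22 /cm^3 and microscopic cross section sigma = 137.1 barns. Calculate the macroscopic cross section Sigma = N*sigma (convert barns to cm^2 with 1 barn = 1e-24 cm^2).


Sigma = N * sigma_barns * 1e-24
Sigma = 6.1985e+22 * 137.1 * 1e-24
Sigma = 8.4981 /cm

8.4981


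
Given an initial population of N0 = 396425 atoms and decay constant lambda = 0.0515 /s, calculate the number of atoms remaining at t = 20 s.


N = N0 * exp(-lambda * t)
N = 396425 * exp(-0.0515 * 20)
N = 141526

141526


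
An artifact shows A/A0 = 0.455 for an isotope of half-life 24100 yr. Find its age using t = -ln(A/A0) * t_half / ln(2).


lambda = ln(2) / t_half = ln(2) / 24100 = 2.876129e-05 /yr
t = -ln(A/A0) / lambda
t = -ln(0.455) / 2.876129e-05
t = 27379 yr

27379


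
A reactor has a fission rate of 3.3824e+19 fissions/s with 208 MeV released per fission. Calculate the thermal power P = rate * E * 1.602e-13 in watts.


P = fission_rate * E_MeV * 1.602e-13
P = 3.3824e+19 * 208 * 1.602e-13
P = 1.1271e+09 W

1.1271e+09


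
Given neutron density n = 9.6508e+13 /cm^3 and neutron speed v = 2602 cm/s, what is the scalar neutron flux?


phi = n * v
phi = 9.6508e+13 * 2602
phi = 2.5111e+17 /cm^2/s

2.5111e+17


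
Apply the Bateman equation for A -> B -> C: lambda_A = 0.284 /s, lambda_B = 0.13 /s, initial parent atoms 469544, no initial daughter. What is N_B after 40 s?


N_B(t) = lambda_A * N_A0 / (lambda_B - lambda_A) * [exp(-lambda_A*t) - exp(-lambda_B*t)]
exp(-0.284*40) = 1.165238e-05; exp(-0.13*40) = 0.005516564
N_B = 0.284 * 469544 / (0.13 - 0.284) * (1.165238e-05 - 0.005516564)
N_B = 4766.8

4766.8


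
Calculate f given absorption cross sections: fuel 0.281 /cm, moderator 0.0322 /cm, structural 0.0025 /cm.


f = Sigma_a_fuel / (Sigma_a_fuel + Sigma_a_mod + Sigma_a_other)
f = 0.281 / (0.281 + 0.0322 + 0.0025)
f = 0.89009

0.89009


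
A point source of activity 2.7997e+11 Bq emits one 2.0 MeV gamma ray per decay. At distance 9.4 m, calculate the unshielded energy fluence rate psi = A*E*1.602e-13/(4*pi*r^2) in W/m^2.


psi = A * E * 1.602e-13 / (4*pi*r^2)
psi = 2.7997e+11 * 2.0 * 1.602e-13 / (4*pi*9.4^2)
psi = 8.0786e-05 W/m^2

8.0786e-05


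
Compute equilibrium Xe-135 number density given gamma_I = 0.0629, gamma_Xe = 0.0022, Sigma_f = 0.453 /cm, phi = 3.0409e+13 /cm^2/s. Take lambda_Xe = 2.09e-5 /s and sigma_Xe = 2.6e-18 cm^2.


Xe_eq = (gamma_I + gamma_Xe) * Sigma_f * phi / (lambda_Xe + sigma_Xe * phi)
Numerator = (0.0629 + 0.0022) * 0.453 * 3.0409e+13 = 8.967705e+11
Denominator = 2.09e-5 + 2.6e-18 * 3.0409e+13 = 9.996340e-05
Xe_eq = 8.967705e+11 / 9.996340e-05 = 8.9710e+15 /cm^3

8.9710e+15


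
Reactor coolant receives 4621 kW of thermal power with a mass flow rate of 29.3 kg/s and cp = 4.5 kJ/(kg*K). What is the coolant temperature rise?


dT = Q / (m_dot * cp)
dT = 4621 / (29.3 * 4.5)
dT = 35.047 C

35.047


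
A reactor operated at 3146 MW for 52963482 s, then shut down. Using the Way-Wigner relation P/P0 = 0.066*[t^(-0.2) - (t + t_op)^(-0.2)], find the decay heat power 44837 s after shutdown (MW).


P/P0 = 0.066 * [t^(-0.2) - (t + t_op)^(-0.2)]
P/P0 = 0.066 * [44837^(-0.2) - (44837 + 52963482)^(-0.2)]
P/P0 = 0.066 * [0.1174012 - 0.02851880] = 0.005866238
P = 3146 * 0.005866238 = 18.455 MW

18.455


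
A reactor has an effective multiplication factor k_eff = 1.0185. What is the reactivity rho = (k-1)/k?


rho = (k_eff - 1) / k_eff
rho = (1.0185 - 1) / 1.0185
rho = 0.018164

0.018164


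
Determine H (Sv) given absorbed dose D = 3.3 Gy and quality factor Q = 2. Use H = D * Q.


H = D * Q
H = 3.3 * 2
H = 6.6000 Sv

6.6000


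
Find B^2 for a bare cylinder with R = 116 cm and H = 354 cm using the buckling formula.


B^2 = (2.405/R)^2 + (pi/H)^2
B^2 = (2.405/116)^2 + (pi/354)^2
B^2 = 5.0861e-04 /cm^2

5.0861e-04


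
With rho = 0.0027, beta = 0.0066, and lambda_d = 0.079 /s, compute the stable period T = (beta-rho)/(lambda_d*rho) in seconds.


T = (beta - rho) / (lambda_d * rho)
T = (0.0066 - 0.0027) / (0.079 * 0.0027)
T = 18.284 s

18.284


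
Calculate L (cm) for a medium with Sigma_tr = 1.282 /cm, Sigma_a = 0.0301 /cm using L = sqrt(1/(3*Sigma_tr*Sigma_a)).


D = 1 / (3 * Sigma_tr) = 1 / (3 * 1.282) = 0.2600104 cm
L = sqrt(D / Sigma_a)
L = sqrt(0.2600104 / 0.0301)
L = 2.9391 cm

2.9391


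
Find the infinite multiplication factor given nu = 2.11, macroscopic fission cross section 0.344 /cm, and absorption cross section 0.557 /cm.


k_inf = nu * Sigma_f / Sigma_a
k_inf = 2.11 * 0.344 / 0.557
k_inf = 1.3031

1.3031


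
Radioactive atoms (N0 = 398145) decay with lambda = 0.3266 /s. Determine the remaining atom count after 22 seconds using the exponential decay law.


N = N0 * exp(-lambda * t)
N = 398145 * exp(-0.3266 * 22)
N = 301.68

301.68


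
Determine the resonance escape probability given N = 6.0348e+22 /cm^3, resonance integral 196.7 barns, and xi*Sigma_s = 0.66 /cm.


p = exp(-N * I * 1e-24 / (xi*Sigma_s))
p = exp(-6.0348e+22 * 196.7 * 1e-24 / 0.66)
p = 1.5452e-08

1.5452e-08


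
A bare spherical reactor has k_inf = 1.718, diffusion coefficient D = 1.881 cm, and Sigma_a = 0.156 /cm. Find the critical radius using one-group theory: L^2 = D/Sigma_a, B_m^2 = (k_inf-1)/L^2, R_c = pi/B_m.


L^2 = D / Sigma_a = 1.881 / 0.156 = 12.05769 cm^2
B_m^2 = (k_inf - 1) / L^2 = (1.718 - 1) / 12.05769 = 0.05954706 /cm^2
For a bare sphere: B_g = pi/R, so R_c = pi / sqrt(B_m^2)
R_c = pi / sqrt(0.05954706) = 12.874 cm

12.874


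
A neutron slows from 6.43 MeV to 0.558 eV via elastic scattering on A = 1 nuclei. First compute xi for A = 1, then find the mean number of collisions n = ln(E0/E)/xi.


xi = 1 + (A-1)^2/(2A)*ln((A-1)/(A+1)) = 1 (for A = 1)
n = ln(E0/E) / xi
n = ln(6.43e6 / 0.558) / 1
n = ln(1.152330e+07) / 1 = 16.260

16.260


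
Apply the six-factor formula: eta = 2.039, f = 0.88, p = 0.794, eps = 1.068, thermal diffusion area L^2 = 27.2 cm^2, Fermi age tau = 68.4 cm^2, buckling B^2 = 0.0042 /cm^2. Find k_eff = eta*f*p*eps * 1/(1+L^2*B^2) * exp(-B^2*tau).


k_inf = eta*f*p*eps = 2.039*0.88*0.794*1.068 = 1.521569
P_TNL = 1/(1 + L^2*B^2) = 1/(1 + 27.2*0.0042) = 0.8974727
P_FNL = exp(-B^2*tau) = exp(-0.0042*68.4) = 0.7503016
k_eff = k_inf * P_TNL * P_FNL = 1.521569 * 0.8974727 * 0.7503016
k_eff = 1.0246

1.0246


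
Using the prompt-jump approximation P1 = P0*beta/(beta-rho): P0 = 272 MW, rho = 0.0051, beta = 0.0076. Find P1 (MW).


P1/P0 = beta / (beta - rho)
P1/P0 = 0.0076 / (0.0076 - 0.0051) = 3.040000
P1 = 272 * 3.040000 = 826.88 MW

826.88


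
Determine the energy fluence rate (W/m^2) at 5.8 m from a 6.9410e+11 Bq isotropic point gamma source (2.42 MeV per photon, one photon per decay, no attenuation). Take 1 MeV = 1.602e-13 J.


psi = A * E * 1.602e-13 / (4*pi*r^2)
psi = 6.9410e+11 * 2.42 * 1.602e-13 / (4*pi*5.8^2)
psi = 6.3655e-04 W/m^2

6.3655e-04


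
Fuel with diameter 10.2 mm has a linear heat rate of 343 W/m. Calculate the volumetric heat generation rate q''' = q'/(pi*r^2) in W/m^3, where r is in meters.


r = D / 2 / 1000 = 10.2 / 2 / 1000 = 0.0051 m
q''' = q' / (pi * r^2)
q''' = 343 / (pi * 0.0051^2)
q''' = 4.1976e+06 W/m^3

4.1976e+06


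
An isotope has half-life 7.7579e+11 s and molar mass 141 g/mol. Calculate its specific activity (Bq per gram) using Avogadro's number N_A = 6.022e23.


lambda = ln(2) / t_half = ln(2) / 7.7579e+11 = 8.934727e-13 /s
SA = lambda * N_A / M
SA = 8.934727e-13 * 6.022e23 / 141
SA = 3.8160e+09 Bq/g

3.8160e+09


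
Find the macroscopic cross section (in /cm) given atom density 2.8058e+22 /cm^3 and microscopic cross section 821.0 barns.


Sigma = N * sigma_barns * 1e-24
Sigma = 2.8058e+22 * 821.0 * 1e-24
Sigma = 23.036 /cm

23.036


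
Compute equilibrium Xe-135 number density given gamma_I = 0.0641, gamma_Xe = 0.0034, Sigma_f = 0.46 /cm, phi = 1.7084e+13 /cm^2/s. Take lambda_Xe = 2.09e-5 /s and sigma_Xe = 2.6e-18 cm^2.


Xe_eq = (gamma_I + gamma_Xe) * Sigma_f * phi / (lambda_Xe + sigma_Xe * phi)
Numerator = (0.0641 + 0.0034) * 0.46 * 1.7084e+13 = 5.304582e+11
Denominator = 2.09e-5 + 2.6e-18 * 1.7084e+13 = 6.531840e-05
Xe_eq = 5.304582e+11 / 6.531840e-05 = 8.1211e+15 /cm^3

8.1211e+15


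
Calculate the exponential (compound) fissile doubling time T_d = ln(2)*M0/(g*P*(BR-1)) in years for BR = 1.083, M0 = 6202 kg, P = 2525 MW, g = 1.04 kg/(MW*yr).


Breeding gain G = BR - 1 = 1.083 - 1 = 0.083
Fissile production rate = g * P * G = 1.04 * 2525 * 0.083 = 217.958 kg/yr
T_d = ln(2) * M0 / (g * P * G)
T_d = ln(2) * 6202 / 217.958 = 19.724 yr

19.724


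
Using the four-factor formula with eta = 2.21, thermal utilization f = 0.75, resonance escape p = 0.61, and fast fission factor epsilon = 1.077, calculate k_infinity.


k_inf = eta * f * p * epsilon
k_inf = 2.21 * 0.75 * 0.61 * 1.077
k_inf = 1.0889

1.0889


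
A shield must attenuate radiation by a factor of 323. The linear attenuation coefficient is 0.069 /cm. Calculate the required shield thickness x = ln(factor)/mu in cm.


x = ln(factor) / mu
x = ln(323) / 0.069
x = 83.734 cm

83.734


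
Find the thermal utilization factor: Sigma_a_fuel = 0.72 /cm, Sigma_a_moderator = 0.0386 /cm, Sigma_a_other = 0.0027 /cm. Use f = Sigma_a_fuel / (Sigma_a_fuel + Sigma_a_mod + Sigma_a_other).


f = Sigma_a_fuel / (Sigma_a_fuel + Sigma_a_mod + Sigma_a_other)
f = 0.72 / (0.72 + 0.0386 + 0.0027)
f = 0.94575

0.94575


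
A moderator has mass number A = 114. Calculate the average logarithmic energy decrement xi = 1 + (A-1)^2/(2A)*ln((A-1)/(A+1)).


xi = 1 + (A-1)^2/(2A) * ln((A-1)/(A+1))
xi = 1 + (114-1)^2/(2*114) * ln((114-1)/(114 +1))
xi = 0.017442

0.017442


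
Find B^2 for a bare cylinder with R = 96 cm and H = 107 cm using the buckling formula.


B^2 = (2.405/R)^2 + (pi/H)^2
B^2 = (2.405/96)^2 + (pi/107)^2
B^2 = 0.0014897 /cm^2

0.0014897


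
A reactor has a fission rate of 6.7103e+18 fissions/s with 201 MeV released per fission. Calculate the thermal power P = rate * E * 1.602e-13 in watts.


P = fission_rate * E_MeV * 1.602e-13
P = 6.7103e+18 * 201 * 1.602e-13
P = 2.1607e+08 W

2.1607e+08


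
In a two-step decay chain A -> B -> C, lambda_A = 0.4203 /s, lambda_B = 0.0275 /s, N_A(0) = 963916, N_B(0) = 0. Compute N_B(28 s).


N_B(t) = lambda_A * N_A0 / (lambda_B - lambda_A) * [exp(-lambda_A*t) - exp(-lambda_B*t)]
exp(-0.4203*28) = 7.745489e-06; exp(-0.0275*28) = 0.4630131
N_B = 0.4203 * 963916 / (0.0275 - 0.4203) * (7.745489e-06 - 0.4630131)
N_B = 477544

477544


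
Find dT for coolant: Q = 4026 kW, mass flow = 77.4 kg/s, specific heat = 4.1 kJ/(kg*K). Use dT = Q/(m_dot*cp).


dT = Q / (m_dot * cp)
dT = 4026 / (77.4 * 4.1)
dT = 12.687 C

12.687


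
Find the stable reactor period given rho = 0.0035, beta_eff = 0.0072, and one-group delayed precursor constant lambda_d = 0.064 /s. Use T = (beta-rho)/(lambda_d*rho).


T = (beta - rho) / (lambda_d * rho)
T = (0.0072 - 0.0035) / (0.064 * 0.0035)
T = 16.518 s

16.518


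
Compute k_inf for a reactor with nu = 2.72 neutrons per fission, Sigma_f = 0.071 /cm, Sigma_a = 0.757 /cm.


k_inf = nu * Sigma_f / Sigma_a
k_inf = 2.72 * 0.071 / 0.757
k_inf = 0.25511

0.25511


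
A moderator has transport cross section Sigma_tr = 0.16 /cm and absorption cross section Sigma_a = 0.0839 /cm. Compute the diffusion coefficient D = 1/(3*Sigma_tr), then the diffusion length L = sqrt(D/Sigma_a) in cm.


D = 1 / (3 * Sigma_tr) = 1 / (3 * 0.16) = 2.083333 cm
L = sqrt(D / Sigma_a)
L = sqrt(2.083333 / 0.0839)
L = 4.9831 cm

4.9831


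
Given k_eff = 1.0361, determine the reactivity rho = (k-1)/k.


rho = (k_eff - 1) / k_eff
rho = (1.0361 - 1) / 1.0361
rho = 0.034842

0.034842


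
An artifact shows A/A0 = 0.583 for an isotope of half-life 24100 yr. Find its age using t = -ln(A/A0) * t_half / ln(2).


lambda = ln(2) / t_half = ln(2) / 24100 = 2.876129e-05 /yr
t = -ln(A/A0) / lambda
t = -ln(0.583) / 2.876129e-05
t = 18760 yr

18760


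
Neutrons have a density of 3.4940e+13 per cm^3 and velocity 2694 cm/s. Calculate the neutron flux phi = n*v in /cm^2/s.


phi = n * v
phi = 3.4940e+13 * 2694
phi = 9.4128e+16 /cm^2/s

9.4128e+16


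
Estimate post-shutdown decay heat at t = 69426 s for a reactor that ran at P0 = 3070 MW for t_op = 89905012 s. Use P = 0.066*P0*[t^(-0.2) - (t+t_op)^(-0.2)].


P/P0 = 0.066 * [t^(-0.2) - (t + t_op)^(-0.2)]
P/P0 = 0.066 * [69426^(-0.2) - (69426 + 89905012)^(-0.2)]
P/P0 = 0.066 * [0.1075711 - 0.02565525] = 0.005406446
P = 3070 * 0.005406446 = 16.598 MW

16.598


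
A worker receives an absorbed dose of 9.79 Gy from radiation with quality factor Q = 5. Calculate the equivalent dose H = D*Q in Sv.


H = D * Q
H = 9.79 * 5
H = 48.950 Sv

48.950


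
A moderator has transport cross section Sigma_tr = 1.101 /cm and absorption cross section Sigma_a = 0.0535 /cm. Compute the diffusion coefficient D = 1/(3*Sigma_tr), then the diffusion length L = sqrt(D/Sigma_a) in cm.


D = 1 / (3 * Sigma_tr) = 1 / (3 * 1.101) = 0.3027551 cm
L = sqrt(D / Sigma_a)
L = sqrt(0.3027551 / 0.0535)
L = 2.3789 cm

2.3789


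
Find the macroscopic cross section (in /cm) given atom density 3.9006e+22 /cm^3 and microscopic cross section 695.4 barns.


Sigma = N * sigma_barns * 1e-24
Sigma = 3.9006e+22 * 695.4 * 1e-24
Sigma = 27.125 /cm

27.125


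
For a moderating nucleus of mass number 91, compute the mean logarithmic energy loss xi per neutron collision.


xi = 1 + (A-1)^2/(2A) * ln((A-1)/(A+1))
xi = 1 + (91-1)^2/(2*91) * ln((91-1)/(91 +1))
xi = 0.021818

0.021818


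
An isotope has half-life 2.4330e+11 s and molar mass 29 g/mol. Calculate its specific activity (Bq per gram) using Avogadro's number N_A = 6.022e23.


lambda = ln(2) / t_half = ln(2) / 2.4330e+11 = 2.848940e-12 /s
SA = lambda * N_A / M
SA = 2.848940e-12 * 6.022e23 / 29
SA = 5.9160e+10 Bq/g

5.9160e+10


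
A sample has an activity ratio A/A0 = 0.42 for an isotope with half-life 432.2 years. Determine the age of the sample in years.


lambda = ln(2) / t_half = ln(2) / 432.2 = 0.001603765 /yr
t = -ln(A/A0) / lambda
t = -ln(0.42) / 0.001603765
t = 540.92 yr

540.92


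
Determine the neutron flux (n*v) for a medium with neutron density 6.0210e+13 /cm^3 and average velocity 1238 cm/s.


phi = n * v
phi = 6.0210e+13 * 1238
phi = 7.4540e+16 /cm^2/s

7.4540e+16


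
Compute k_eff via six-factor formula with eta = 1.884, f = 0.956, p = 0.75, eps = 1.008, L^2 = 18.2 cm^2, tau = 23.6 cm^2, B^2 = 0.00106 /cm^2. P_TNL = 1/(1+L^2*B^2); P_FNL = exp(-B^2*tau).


k_inf = eta*f*p*eps = 1.884*0.956*0.75*1.008 = 1.361635
P_TNL = 1/(1 + L^2*B^2) = 1/(1 + 18.2*0.00106) = 0.9810731
P_FNL = exp(-B^2*tau) = exp(-0.00106*23.6) = 0.9752943
k_eff = k_inf * P_TNL * P_FNL = 1.361635 * 0.9810731 * 0.9752943
k_eff = 1.3029

1.3029


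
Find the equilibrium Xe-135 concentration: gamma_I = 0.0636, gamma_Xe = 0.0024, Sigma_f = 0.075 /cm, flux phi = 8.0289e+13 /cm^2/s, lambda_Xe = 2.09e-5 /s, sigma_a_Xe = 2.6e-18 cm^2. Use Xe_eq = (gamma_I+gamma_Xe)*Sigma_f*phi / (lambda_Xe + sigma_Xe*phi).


Xe_eq = (gamma_I + gamma_Xe) * Sigma_f * phi / (lambda_Xe + sigma_Xe * phi)
Numerator = (0.0636 + 0.0024) * 0.075 * 8.0289e+13 = 3.974306e+11
Denominator = 2.09e-5 + 2.6e-18 * 8.0289e+13 = 2.296514e-04
Xe_eq = 3.974306e+11 / 2.296514e-04 = 1.7306e+15 /cm^3

1.7306e+15


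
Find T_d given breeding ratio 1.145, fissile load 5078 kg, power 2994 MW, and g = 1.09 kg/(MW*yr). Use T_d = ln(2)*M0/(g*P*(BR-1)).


Breeding gain G = BR - 1 = 1.145 - 1 = 0.145
Fissile production rate = g * P * G = 1.09 * 2994 * 0.145 = 473.2017 kg/yr
T_d = ln(2) * M0 / (g * P * G)
T_d = ln(2) * 5078 / 473.2017 = 7.4383 yr

7.4383


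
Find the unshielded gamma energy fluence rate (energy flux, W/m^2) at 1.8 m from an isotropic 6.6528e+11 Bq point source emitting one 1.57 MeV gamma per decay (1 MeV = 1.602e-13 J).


psi = A * E * 1.602e-13 / (4*pi*r^2)
psi = 6.6528e+11 * 1.57 * 1.602e-13 / (4*pi*1.8^2)
psi = 0.0041097 W/m^2

0.0041097


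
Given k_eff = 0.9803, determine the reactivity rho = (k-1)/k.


rho = (k_eff - 1) / k_eff
rho = (0.9803 - 1) / 0.9803
rho = -0.020096

-0.020096


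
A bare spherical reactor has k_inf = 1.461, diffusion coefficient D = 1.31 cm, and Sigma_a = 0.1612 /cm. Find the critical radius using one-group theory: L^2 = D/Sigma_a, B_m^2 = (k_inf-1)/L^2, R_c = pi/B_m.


L^2 = D / Sigma_a = 1.31 / 0.1612 = 8.126551 cm^2
B_m^2 = (k_inf - 1) / L^2 = (1.461 - 1) / 8.126551 = 0.05672763 /cm^2
For a bare sphere: B_g = pi/R, so R_c = pi / sqrt(B_m^2)
R_c = pi / sqrt(0.05672763) = 13.190 cm

13.190


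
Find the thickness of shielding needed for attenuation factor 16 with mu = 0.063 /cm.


x = ln(factor) / mu
x = ln(16) / 0.063
x = 44.009 cm

44.009


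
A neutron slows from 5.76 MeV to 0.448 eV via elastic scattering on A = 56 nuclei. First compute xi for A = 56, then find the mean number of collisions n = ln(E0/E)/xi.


xi = 1 + (A-1)^2/(2A)*ln((A-1)/(A+1)) = 0.03529286 (for A = 56)
n = ln(E0/E) / xi
n = ln(5.76e6 / 0.448) / 0.03529286
n = ln(1.285714e+07) / 0.03529286 = 463.82

463.82


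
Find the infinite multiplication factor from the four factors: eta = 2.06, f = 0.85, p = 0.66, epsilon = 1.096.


k_inf = eta * f * p * epsilon
k_inf = 2.06 * 0.85 * 0.66 * 1.096
k_inf = 1.2666

1.2666


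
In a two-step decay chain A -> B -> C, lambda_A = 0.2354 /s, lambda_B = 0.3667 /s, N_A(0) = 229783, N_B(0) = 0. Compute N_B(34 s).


N_B(t) = lambda_A * N_A0 / (lambda_B - lambda_A) * [exp(-lambda_A*t) - exp(-lambda_B*t)]
exp(-0.2354*34) = 3.342571e-04; exp(-0.3667*34) = 3.848604e-06
N_B = 0.2354 * 229783 / (0.3667 - 0.2354) * (3.342571e-04 - 3.848604e-06)
N_B = 136.12

136.12


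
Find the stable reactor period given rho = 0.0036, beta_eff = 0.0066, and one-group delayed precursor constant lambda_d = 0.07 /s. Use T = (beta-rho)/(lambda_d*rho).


T = (beta - rho) / (lambda_d * rho)
T = (0.0066 - 0.0036) / (0.07 * 0.0036)
T = 11.905 s

11.905


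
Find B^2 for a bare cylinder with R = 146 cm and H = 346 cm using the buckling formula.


B^2 = (2.405/R)^2 + (pi/H)^2
B^2 = (2.405/146)^2 + (pi/346)^2
B^2 = 3.5379e-04 /cm^2

3.5379e-04


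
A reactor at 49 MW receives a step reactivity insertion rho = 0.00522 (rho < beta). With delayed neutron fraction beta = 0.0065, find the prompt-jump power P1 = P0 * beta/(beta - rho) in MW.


P1/P0 = beta / (beta - rho)
P1/P0 = 0.0065 / (0.0065 - 0.00522) = 5.078125
P1 = 49 * 5.078125 = 248.83 MW

248.83


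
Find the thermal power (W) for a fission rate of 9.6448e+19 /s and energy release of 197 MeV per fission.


P = fission_rate * E_MeV * 1.602e-13
P = 9.6448e+19 * 197 * 1.602e-13
P = 3.0438e+09 W

3.0438e+09


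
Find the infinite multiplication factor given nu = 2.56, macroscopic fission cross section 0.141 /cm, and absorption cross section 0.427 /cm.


k_inf = nu * Sigma_f / Sigma_a
k_inf = 2.56 * 0.141 / 0.427
k_inf = 0.84534

0.84534
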